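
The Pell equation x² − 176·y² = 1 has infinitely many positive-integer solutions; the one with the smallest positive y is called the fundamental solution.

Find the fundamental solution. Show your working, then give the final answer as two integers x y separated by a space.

199 15

√176 → a₀=13, period (3,1,3,26); ℓ=4 even so k=3
a_0=13:  p_0=13·1+0=13,  q_0=13·0+1=1
…
a_2=1:  p_2=1·40+13=53,  q_2=1·3+1=4
a_3=3:  p_3=3·53+40=199,  q_3=3·4+3=15
fundamental: x₁=199, y₁=15  (since 39601 − 176·225 = 1)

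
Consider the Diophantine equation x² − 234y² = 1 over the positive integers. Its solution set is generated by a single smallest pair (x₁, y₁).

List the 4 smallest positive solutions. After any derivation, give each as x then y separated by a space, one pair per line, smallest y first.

d=234: √d = [15; 3,2,1,2,1,2,3,30] (ℓ=8, even), read p_7/q_7
i=0: a=15 ⇒ p=15, q=1
…
i=6: a=2 ⇒ p=1545, q=101
i=7: a=3 ⇒ p=5201, q=340
(x₁, y₁) = (5201, 340);  5201² − 234·340² = 1 ✓
(5201+340√234)^2 = 54100801 + 3536680√234
(5201+340√234)^3 = 562756526801 + 36788545020√234
(5201+340√234)^4 = 5853793337683201 + 382674441761360√234

5201 340
54100801 3536680
562756526801 36788545020
5853793337683201 382674441761360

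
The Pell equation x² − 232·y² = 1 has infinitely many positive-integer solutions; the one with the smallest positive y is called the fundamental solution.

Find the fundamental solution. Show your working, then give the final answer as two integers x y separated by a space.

d=232: √d = [15; 4,3,7,3,4,30] (ℓ=6, even), read p_5/q_5
a_0=15:  p_0=15·1+0=15,  q_0=15·0+1=1
…
a_4=3:  p_4=3·1447+198=4539,  q_4=3·95+13=298
a_5=4:  p_5=4·4539+1447=19603,  q_5=4·298+95=1287
fundamental: x₁=19603, y₁=1287  (since 384277609 − 232·1656369 = 1)

19603 1287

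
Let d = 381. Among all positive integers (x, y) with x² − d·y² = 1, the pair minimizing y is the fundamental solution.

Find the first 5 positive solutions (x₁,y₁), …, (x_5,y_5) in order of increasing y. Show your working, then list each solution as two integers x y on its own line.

1015 52
2060449 105560
4182710455 214286748
8490900163201 435001992880
17236523148587575 883053831259652

√381 = [19; 1,1,12,1,1,38, …], period ℓ=6 (even) → k=5
step 0: (19, 1)  from 19·(1,0) + (0,1)
step 1: (20, 1)  from 1·(19,1) + (1,0)
step 2: (39, 2)  from 1·(20,1) + (19,1)
step 3: (488, 25)  from 12·(39,2) + (20,1)
step 4: (527, 27)  from 1·(488,25) + (39,2)
step 5: (1015, 52)  from 1·(527,27) + (488,25)
(x₁, y₁) = (1015, 52);  1015² − 381·52² = 1 ✓
k=2:  x_2 = 1015·1015+381·52·52 = 2060449,  y_2 = 1015·52+52·1015 = 105560
k=3:  x_3 = 1015·2060449+381·52·105560 = 4182710455,  y_3 = 1015·105560+52·2060449 = 214286748
k=4:  x_4 = 1015·4182710455+381·52·214286748 = 8490900163201,  y_4 = 1015·214286748+52·4182710455 = 435001992880
k=5:  x_5 = 1015·8490900163201+381·52·435001992880 = 17236523148587575,  y_5 = 1015·435001992880+52·8490900163201 = 883053831259652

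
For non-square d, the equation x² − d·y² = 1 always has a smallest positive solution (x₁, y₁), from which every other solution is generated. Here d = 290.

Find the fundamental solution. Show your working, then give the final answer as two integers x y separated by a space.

[17; 34] for √290; ℓ=1 ⇒ convergent index 1
a_0=17:  p_0=17·1+0=17,  q_0=17·0+1=1
a_1=34:  p_1=34·17+1=579,  q_1=34·1+0=34
(x₁, y₁) = (579, 34);  579² − 290·34² = 1 ✓

579 34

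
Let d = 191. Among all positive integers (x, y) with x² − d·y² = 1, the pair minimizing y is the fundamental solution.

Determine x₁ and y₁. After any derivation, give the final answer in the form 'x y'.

8994000 650783

[13; 1,4,1,1,3,…,4,1,26] for √191; ℓ=16 ⇒ convergent index 15
step 0: (13, 1)  from 13·(1,0) + (0,1)
step 1: (14, 1)  from 1·(13,1) + (1,0)
step 2: (69, 5)  from 4·(14,1) + (13,1)
step 3: (83, 6)  from 1·(69,5) + (14,1)
step 4: (152, 11)  from 1·(83,6) + (69,5)
step 5: (539, 39)  from 3·(152,11) + (83,6)
step 6: (1230, 89)  from 2·(539,39) + (152,11)
step 7: (2999, 217)  from 2·(1230,89) + (539,39)
step 8: (40217, 2910)  from 13·(2999,217) + (1230,89)
step 9: (83433, 6037)  from 2·(40217,2910) + (2999,217)
step 10: (207083, 14984)  from 2·(83433,6037) + (40217,2910)
step 11: (704682, 50989)  from 3·(207083,14984) + (83433,6037)
step 12: (911765, 65973)  from 1·(704682,50989) + (207083,14984)
…
step 14: (7377553, 533821)  from 4·(1616447,116962) + (911765,65973)
step 15: (8994000, 650783)  from 1·(7377553,533821) + (1616447,116962)
fundamental: x₁=8994000, y₁=650783  (since 80892036000000 − 191·423518513089 = 1)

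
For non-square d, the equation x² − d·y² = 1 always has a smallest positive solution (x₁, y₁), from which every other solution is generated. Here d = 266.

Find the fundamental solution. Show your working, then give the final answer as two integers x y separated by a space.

√266 → a₀=16, period (3,4,3,32); ℓ=4 even so k=3
step 0: (16, 1)  from 16·(1,0) + (0,1)
…
step 2: (212, 13)  from 4·(49,3) + (16,1)
step 3: (685, 42)  from 3·(212,13) + (49,3)
(x₁, y₁) = (685, 42);  685² − 266·42² = 1 ✓

685 42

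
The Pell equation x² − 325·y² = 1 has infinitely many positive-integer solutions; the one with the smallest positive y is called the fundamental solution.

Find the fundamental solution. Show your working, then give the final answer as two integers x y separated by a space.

649 36

√325 → a₀=18, period (36); ℓ=1 odd so k=1
step 0: (18, 1)  from 18·(1,0) + (0,1)
step 1: (649, 36)  from 36·(18,1) + (1,0)
(x₁, y₁) = (649, 36);  649² − 325·36² = 1 ✓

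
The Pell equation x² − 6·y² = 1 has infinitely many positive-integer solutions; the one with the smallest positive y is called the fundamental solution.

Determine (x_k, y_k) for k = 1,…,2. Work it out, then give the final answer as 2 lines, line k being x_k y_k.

[2; 2,4] for √6; ℓ=2 ⇒ convergent index 1
k=0  a_k=2  p_k/q_k = 2/1
k=1  a_k=2  p_k/q_k = 5/2
(x₁, y₁) = (5, 2);  5² − 6·2² = 1 ✓
(5+2√6)^2 = 49 + 20√6

5 2
49 20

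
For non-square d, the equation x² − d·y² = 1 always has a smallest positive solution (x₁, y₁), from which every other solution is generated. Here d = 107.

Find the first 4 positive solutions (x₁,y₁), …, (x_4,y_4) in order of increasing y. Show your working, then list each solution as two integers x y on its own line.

[10; 2,1,9,1,2,20] for √107; ℓ=6 ⇒ convergent index 5
k=0  a_k=10  p_k/q_k = 10/1
k=1  a_k=2  p_k/q_k = 21/2
k=2  a_k=1  p_k/q_k = 31/3
k=3  a_k=9  p_k/q_k = 300/29
k=4  a_k=1  p_k/q_k = 331/32
k=5  a_k=2  p_k/q_k = 962/93
(x₁, y₁) = (962, 93);  962² − 107·93² = 1 ✓
(x_2, y_2) = (962·962 + 107·93·93, 962·93 + 93·962) = (1850887, 178932)
(x_3, y_3) = (962·1850887 + 107·93·178932, 962·178932 + 93·1850887) = (3561105626, 344265075)
(x_4, y_4) = (962·3561105626 + 107·93·344265075, 962·344265075 + 93·3561105626) = (6851565373537, 662365825368)

962 93
1850887 178932
3561105626 344265075
6851565373537 662365825368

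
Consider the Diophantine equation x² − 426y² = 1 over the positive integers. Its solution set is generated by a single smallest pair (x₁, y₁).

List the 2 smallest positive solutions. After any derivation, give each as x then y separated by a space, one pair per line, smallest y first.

88751 4300
15753480001 763258600

√426 → a₀=20, period (1,1,1,3,2,6,2,3,1,1,1,40); ℓ=12 even so k=11
step 0: (20, 1)  from 20·(1,0) + (0,1)
…
step 2: (41, 2)  from 1·(21,1) + (20,1)
…
step 5: (516, 25)  from 2·(227,11) + (62,3)
step 6: (3323, 161)  from 6·(516,25) + (227,11)
…
step 8: (24809, 1202)  from 3·(7162,347) + (3323,161)
step 9: (31971, 1549)  from 1·(24809,1202) + (7162,347)
step 10: (56780, 2751)  from 1·(31971,1549) + (24809,1202)
step 11: (88751, 4300)  from 1·(56780,2751) + (31971,1549)
(x₁, y₁) = (88751, 4300);  88751² − 426·4300² = 1 ✓
n=2: (88751,4300)∘(88751,4300) = (88751·88751+426·4300·4300, 88751·4300+4300·88751) = (15753480001,763258600)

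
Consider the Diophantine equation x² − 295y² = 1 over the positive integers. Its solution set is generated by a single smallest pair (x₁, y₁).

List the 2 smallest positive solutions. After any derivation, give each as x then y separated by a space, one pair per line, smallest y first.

2024999 117900
8201241900001 477494764200

[17; 5,1,2,3,2,6,2,3,2,1,5,34] for √295; ℓ=12 ⇒ convergent index 11
a_0=17:  p_0=17·1+0=17,  q_0=17·0+1=1
a_1=5:  p_1=5·17+1=86,  q_1=5·1+0=5
…
a_4=3:  p_4=3·292+103=979,  q_4=3·17+6=57
…
a_6=6:  p_6=6·2250+979=14479,  q_6=6·131+57=843
a_7=2:  p_7=2·14479+2250=31208,  q_7=2·843+131=1817
…
a_10=1:  p_10=1·247414+108103=355517,  q_10=1·14405+6294=20699
a_11=5:  p_11=5·355517+247414=2024999,  q_11=5·20699+14405=117900
→ (2024999, 117900).  Check: 2024999²=4100620950001, 295·117900²=4100620950000, difference 1.
k=2:  x_2 = 2024999·2024999+295·117900·117900 = 8201241900001,  y_2 = 2024999·117900+117900·2024999 = 477494764200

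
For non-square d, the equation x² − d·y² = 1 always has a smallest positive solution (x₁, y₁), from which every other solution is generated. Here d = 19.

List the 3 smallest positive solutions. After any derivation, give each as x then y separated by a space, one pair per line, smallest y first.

√19 = [4; 2,1,3,1,2,8, …], period ℓ=6 (even) → k=5
i=0: a=4 ⇒ p=4, q=1
i=1: a=2 ⇒ p=9, q=2
i=2: a=1 ⇒ p=13, q=3
i=3: a=3 ⇒ p=48, q=11
i=4: a=1 ⇒ p=61, q=14
i=5: a=2 ⇒ p=170, q=39
(x₁, y₁) = (170, 39);  170² − 19·39² = 1 ✓
(x_2, y_2) = (170·170 + 19·39·39, 170·39 + 39·170) = (57799, 13260)
(x_3, y_3) = (170·57799 + 19·39·13260, 170·13260 + 39·57799) = (19651490, 4508361)

170 39
57799 13260
19651490 4508361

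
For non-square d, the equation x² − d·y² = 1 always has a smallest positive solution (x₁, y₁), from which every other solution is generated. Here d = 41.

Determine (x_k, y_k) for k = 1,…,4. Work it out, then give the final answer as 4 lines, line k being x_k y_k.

[6; 2,2,12] for √41; ℓ=3 ⇒ convergent index 5
a_0=6:  p_0=6·1+0=6,  q_0=6·0+1=1
a_1=2:  p_1=2·6+1=13,  q_1=2·1+0=2
a_2=2:  p_2=2·13+6=32,  q_2=2·2+1=5
…
a_4=2:  p_4=2·397+32=826,  q_4=2·62+5=129
a_5=2:  p_5=2·826+397=2049,  q_5=2·129+62=320
(x₁, y₁) = (2049, 320);  2049² − 41·320² = 1 ✓
k=2:  x_2 = 2049·2049+41·320·320 = 8396801,  y_2 = 2049·320+320·2049 = 1311360
k=3:  x_3 = 2049·8396801+41·320·1311360 = 34410088449,  y_3 = 2049·1311360+320·8396801 = 5373952960
k=4:  x_4 = 2049·34410088449+41·320·5373952960 = 141012534067201,  y_4 = 2049·5373952960+320·34410088449 = 22022457918720

2049 320
8396801 1311360
34410088449 5373952960
141012534067201 22022457918720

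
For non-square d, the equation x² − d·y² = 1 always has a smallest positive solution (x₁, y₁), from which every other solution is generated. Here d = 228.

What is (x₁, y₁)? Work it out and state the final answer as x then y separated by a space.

√228 → a₀=15, period (10,30); ℓ=2 even so k=1
step 0: (15, 1)  from 15·(1,0) + (0,1)
step 1: (151, 10)  from 10·(15,1) + (1,0)
(x₁, y₁) = (151, 10);  151² − 228·10² = 1 ✓

151 10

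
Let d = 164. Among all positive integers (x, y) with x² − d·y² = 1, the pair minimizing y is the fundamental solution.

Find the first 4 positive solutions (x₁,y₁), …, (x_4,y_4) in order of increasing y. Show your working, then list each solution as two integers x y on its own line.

√164 → a₀=12, period (1,4,6,4,1,24); ℓ=6 even so k=5
step 0: (12, 1)  from 12·(1,0) + (0,1)
step 1: (13, 1)  from 1·(12,1) + (1,0)
step 2: (64, 5)  from 4·(13,1) + (12,1)
step 3: (397, 31)  from 6·(64,5) + (13,1)
step 4: (1652, 129)  from 4·(397,31) + (64,5)
step 5: (2049, 160)  from 1·(1652,129) + (397,31)
(x₁, y₁) = (2049, 160);  2049² − 164·160² = 1 ✓
(2049+160√164)^2 = 8396801 + 655680√164
(2049+160√164)^3 = 34410088449 + 2686976480√164
(2049+160√164)^4 = 141012534067201 + 11011228959360√164

2049 160
8396801 655680
34410088449 2686976480
141012534067201 11011228959360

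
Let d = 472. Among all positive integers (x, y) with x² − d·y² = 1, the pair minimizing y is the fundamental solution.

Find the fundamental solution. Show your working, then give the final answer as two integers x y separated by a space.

306917 14127

√472 → a₀=21, period (1,2,1,1,1,…,2,1,42); ℓ=14 even so k=13
a_0=21:  p_0=21·1+0=21,  q_0=21·0+1=1
a_1=1:  p_1=1·21+1=22,  q_1=1·1+0=1
a_2=2:  p_2=2·22+21=65,  q_2=2·1+1=3
a_3=1:  p_3=1·65+22=87,  q_3=1·3+1=4
a_4=1:  p_4=1·87+65=152,  q_4=1·4+3=7
…
a_6=4:  p_6=4·239+152=1108,  q_6=4·11+7=51
…
a_8=4:  p_8=4·5779+1108=24224,  q_8=4·266+51=1115
a_9=1:  p_9=1·24224+5779=30003,  q_9=1·1115+266=1381
a_10=1:  p_10=1·30003+24224=54227,  q_10=1·1381+1115=2496
a_11=1:  p_11=1·54227+30003=84230,  q_11=1·2496+1381=3877
a_12=2:  p_12=2·84230+54227=222687,  q_12=2·3877+2496=10250
a_13=1:  p_13=1·222687+84230=306917,  q_13=1·10250+3877=14127
fundamental: x₁=306917, y₁=14127  (since 94198044889 − 472·199572129 = 1)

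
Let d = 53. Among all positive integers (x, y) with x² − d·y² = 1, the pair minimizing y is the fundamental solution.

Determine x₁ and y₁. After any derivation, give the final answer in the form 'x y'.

√53 = [7; 3,1,1,3,14, …], period ℓ=5 (odd) → k=9
step 0: (7, 1)  from 7·(1,0) + (0,1)
step 1: (22, 3)  from 3·(7,1) + (1,0)
step 2: (29, 4)  from 1·(22,3) + (7,1)
…
step 4: (182, 25)  from 3·(51,7) + (29,4)
…
step 6: (7979, 1096)  from 3·(2599,357) + (182,25)
…
step 8: (18557, 2549)  from 1·(10578,1453) + (7979,1096)
step 9: (66249, 9100)  from 3·(18557,2549) + (10578,1453)
(x₁, y₁) = (66249, 9100);  66249² − 53·9100² = 1 ✓

66249 9100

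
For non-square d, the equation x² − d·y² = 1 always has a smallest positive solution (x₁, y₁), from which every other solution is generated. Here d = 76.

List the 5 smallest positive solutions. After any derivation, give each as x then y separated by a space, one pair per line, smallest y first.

d=76: √d = [8; 1,2,1,1,5,4,5,1,1,2,1,16] (ℓ=12, even), read p_11/q_11
a_0=8:  p_0=8·1+0=8,  q_0=8·0+1=1
a_1=1:  p_1=1·8+1=9,  q_1=1·1+0=1
a_2=2:  p_2=2·9+8=26,  q_2=2·1+1=3
a_3=1:  p_3=1·26+9=35,  q_3=1·3+1=4
a_4=1:  p_4=1·35+26=61,  q_4=1·4+3=7
a_5=5:  p_5=5·61+35=340,  q_5=5·7+4=39
a_6=4:  p_6=4·340+61=1421,  q_6=4·39+7=163
a_7=5:  p_7=5·1421+340=7445,  q_7=5·163+39=854
a_8=1:  p_8=1·7445+1421=8866,  q_8=1·854+163=1017
a_9=1:  p_9=1·8866+7445=16311,  q_9=1·1017+854=1871
a_10=2:  p_10=2·16311+8866=41488,  q_10=2·1871+1017=4759
a_11=1:  p_11=1·41488+16311=57799,  q_11=1·4759+1871=6630
→ (57799, 6630).  Check: 57799²=3340724401, 76·6630²=3340724400, difference 1.
n=2: (57799,6630)∘(57799,6630) = (57799·57799+76·6630·6630, 57799·6630+6630·57799) = (6681448801,766414740)
n=3: (6681448801,766414740)∘(57799,6630) = (57799·6681448801+76·6630·766414740, 57799·766414740+6630·6681448801) = (772362118440199,88596011107890)
n=4: (772362118440199,88596011107890)∘(57799,6630) = (57799·772362118440199+76·6630·88596011107890, 57799·88596011107890+6630·772362118440199) = (89283516160768675201,10241521691283453480)
n=5: (89283516160768675201,10241521691283453480)∘(57799,6630) = (57799·89283516160768675201+76·6630·10241521691283453480, 57799·10241521691283453480+6630·89283516160768675201) = (10320995900380175197444999,1183899424380388644273150)

57799 6630
6681448801 766414740
772362118440199 88596011107890
89283516160768675201 10241521691283453480
10320995900380175197444999 1183899424380388644273150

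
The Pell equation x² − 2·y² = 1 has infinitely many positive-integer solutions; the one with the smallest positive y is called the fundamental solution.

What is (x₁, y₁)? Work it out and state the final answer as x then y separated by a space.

3 2

[1; 2] for √2; ℓ=1 ⇒ convergent index 1
step 0: (1, 1)  from 1·(1,0) + (0,1)
step 1: (3, 2)  from 2·(1,1) + (1,0)
→ (3, 2).  Check: 3²=9, 2·2²=8, difference 1.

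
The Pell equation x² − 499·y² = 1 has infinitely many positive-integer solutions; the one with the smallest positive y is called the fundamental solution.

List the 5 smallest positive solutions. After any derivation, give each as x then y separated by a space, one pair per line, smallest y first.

√499 = [22; 2,1,21,1,2,44, …], period ℓ=6 (even) → k=5
k=0  a_k=22  p_k/q_k = 22/1
…
k=2  a_k=1  p_k/q_k = 67/3
k=3  a_k=21  p_k/q_k = 1452/65
k=4  a_k=1  p_k/q_k = 1519/68
k=5  a_k=2  p_k/q_k = 4490/201
(x₁, y₁) = (4490, 201);  4490² − 499·201² = 1 ✓
k=2:  x_2 = 4490·4490+499·201·201 = 40320199,  y_2 = 4490·201+201·4490 = 1804980
k=3:  x_3 = 4490·40320199+499·201·1804980 = 362075382530,  y_3 = 4490·1804980+201·40320199 = 16208720199
k=4:  x_4 = 4490·362075382530+499·201·16208720199 = 3251436894799201,  y_4 = 4490·16208720199+201·362075382530 = 145554305582040
k=5:  x_5 = 4490·3251436894799201+499·201·145554305582040 = 29197902953221442450,  y_5 = 4490·145554305582040+201·3251436894799201 = 1307077647917999001

4490 201
40320199 1804980
362075382530 16208720199
3251436894799201 145554305582040
29197902953221442450 1307077647917999001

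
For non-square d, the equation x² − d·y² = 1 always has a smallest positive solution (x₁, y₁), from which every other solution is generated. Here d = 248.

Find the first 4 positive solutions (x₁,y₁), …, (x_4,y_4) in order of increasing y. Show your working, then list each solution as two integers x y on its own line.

d=248: √d = [15; 1,2,1,30] (ℓ=4, even), read p_3/q_3
k=0  a_k=15  p_k/q_k = 15/1
k=1  a_k=1  p_k/q_k = 16/1
k=2  a_k=2  p_k/q_k = 47/3
k=3  a_k=1  p_k/q_k = 63/4
fundamental: x₁=63, y₁=4  (since 3969 − 248·16 = 1)
n=2: (63,4)∘(63,4) = (63·63+248·4·4, 63·4+4·63) = (7937,504)
n=3: (7937,504)∘(63,4) = (63·7937+248·4·504, 63·504+4·7937) = (999999,63500)
n=4: (999999,63500)∘(63,4) = (63·999999+248·4·63500, 63·63500+4·999999) = (125991937,8000496)

63 4
7937 504
999999 63500
125991937 8000496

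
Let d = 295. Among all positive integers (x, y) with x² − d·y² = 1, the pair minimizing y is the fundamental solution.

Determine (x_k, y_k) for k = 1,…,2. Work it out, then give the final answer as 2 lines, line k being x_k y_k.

d=295: √d = [17; 5,1,2,3,2,6,2,3,2,1,5,34] (ℓ=12, even), read p_11/q_11
a_0=17:  p_0=17·1+0=17,  q_0=17·0+1=1
…
a_3=2:  p_3=2·103+86=292,  q_3=2·6+5=17
a_4=3:  p_4=3·292+103=979,  q_4=3·17+6=57
a_5=2:  p_5=2·979+292=2250,  q_5=2·57+17=131
a_6=6:  p_6=6·2250+979=14479,  q_6=6·131+57=843
a_7=2:  p_7=2·14479+2250=31208,  q_7=2·843+131=1817
a_8=3:  p_8=3·31208+14479=108103,  q_8=3·1817+843=6294
…
a_10=1:  p_10=1·247414+108103=355517,  q_10=1·14405+6294=20699
a_11=5:  p_11=5·355517+247414=2024999,  q_11=5·20699+14405=117900
(x₁, y₁) = (2024999, 117900);  2024999² − 295·117900² = 1 ✓
(x_2, y_2) = (2024999·2024999 + 295·117900·117900, 2024999·117900 + 117900·2024999) = (8201241900001, 477494764200)

2024999 117900
8201241900001 477494764200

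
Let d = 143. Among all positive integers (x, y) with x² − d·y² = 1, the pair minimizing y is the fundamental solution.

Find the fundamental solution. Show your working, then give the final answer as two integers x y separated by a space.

√143 → a₀=11, period (1,22); ℓ=2 even so k=1
a_0=11:  p_0=11·1+0=11,  q_0=11·0+1=1
a_1=1:  p_1=1·11+1=12,  q_1=1·1+0=1
→ (12, 1).  Check: 12²=144, 143·1²=143, difference 1.

12 1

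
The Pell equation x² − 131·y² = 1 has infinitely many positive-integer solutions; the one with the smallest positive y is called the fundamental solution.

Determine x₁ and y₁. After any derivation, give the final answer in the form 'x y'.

10610 927

√131 = [11; 2,4,11,4,2,22, …], period ℓ=6 (even) → k=5
k=0  a_k=11  p_k/q_k = 11/1
k=1  a_k=2  p_k/q_k = 23/2
k=2  a_k=4  p_k/q_k = 103/9
k=3  a_k=11  p_k/q_k = 1156/101
k=4  a_k=4  p_k/q_k = 4727/413
k=5  a_k=2  p_k/q_k = 10610/927
fundamental: x₁=10610, y₁=927  (since 112572100 − 131·859329 = 1)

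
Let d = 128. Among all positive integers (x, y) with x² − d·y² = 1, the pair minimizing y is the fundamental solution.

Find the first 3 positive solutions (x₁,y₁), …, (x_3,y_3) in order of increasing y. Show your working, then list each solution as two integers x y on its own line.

577 51
665857 58854
768398401 67917465

√128 → a₀=11, period (3,5,3,22); ℓ=4 even so k=3
i=0: a=11 ⇒ p=11, q=1
i=1: a=3 ⇒ p=34, q=3
i=2: a=5 ⇒ p=181, q=16
i=3: a=3 ⇒ p=577, q=51
(x₁, y₁) = (577, 51);  577² − 128·51² = 1 ✓
(577+51√128)^2 = 665857 + 58854√128
(577+51√128)^3 = 768398401 + 67917465√128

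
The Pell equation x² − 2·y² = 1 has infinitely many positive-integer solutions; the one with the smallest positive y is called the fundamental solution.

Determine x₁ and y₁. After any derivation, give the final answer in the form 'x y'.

√2 → a₀=1, period (2); ℓ=1 odd so k=1
i=0: a=1 ⇒ p=1, q=1
i=1: a=2 ⇒ p=3, q=2
fundamental: x₁=3, y₁=2  (since 9 − 2·4 = 1)

3 2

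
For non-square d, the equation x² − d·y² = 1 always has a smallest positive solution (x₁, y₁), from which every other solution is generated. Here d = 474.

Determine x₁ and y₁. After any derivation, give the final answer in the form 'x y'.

193549 8890

√474 = [21; 1,3,2,1,1,…,3,1,42, …], period ℓ=14 (even) → k=13
k=0  a_k=21  p_k/q_k = 21/1
…
k=2  a_k=3  p_k/q_k = 87/4
k=3  a_k=2  p_k/q_k = 196/9
k=4  a_k=1  p_k/q_k = 283/13
…
k=7  a_k=6  p_k/q_k = 5051/232
k=8  a_k=1  p_k/q_k = 5813/267
k=9  a_k=1  p_k/q_k = 10864/499
k=10  a_k=1  p_k/q_k = 16677/766
…
k=12  a_k=3  p_k/q_k = 149331/6859
k=13  a_k=1  p_k/q_k = 193549/8890
fundamental: x₁=193549, y₁=8890  (since 37461215401 − 474·79032100 = 1)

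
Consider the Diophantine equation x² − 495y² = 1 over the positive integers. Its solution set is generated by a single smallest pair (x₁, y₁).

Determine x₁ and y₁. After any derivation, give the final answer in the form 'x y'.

89 4

[22; 4,44] for √495; ℓ=2 ⇒ convergent index 1
i=0: a=22 ⇒ p=22, q=1
i=1: a=4 ⇒ p=89, q=4
→ (89, 4).  Check: 89²=7921, 495·4²=7920, difference 1.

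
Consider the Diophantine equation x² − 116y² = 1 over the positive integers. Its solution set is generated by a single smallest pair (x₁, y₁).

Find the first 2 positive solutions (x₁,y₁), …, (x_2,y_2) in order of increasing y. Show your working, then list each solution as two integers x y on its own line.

[10; 1,3,2,1,4,1,2,3,1,20] for √116; ℓ=10 ⇒ convergent index 9
step 0: (10, 1)  from 10·(1,0) + (0,1)
…
step 2: (43, 4)  from 3·(11,1) + (10,1)
step 3: (97, 9)  from 2·(43,4) + (11,1)
step 4: (140, 13)  from 1·(97,9) + (43,4)
step 5: (657, 61)  from 4·(140,13) + (97,9)
step 6: (797, 74)  from 1·(657,61) + (140,13)
…
step 8: (7550, 701)  from 3·(2251,209) + (797,74)
step 9: (9801, 910)  from 1·(7550,701) + (2251,209)
fundamental: x₁=9801, y₁=910  (since 96059601 − 116·828100 = 1)
(x_2, y_2) = (9801·9801 + 116·910·910, 9801·910 + 910·9801) = (192119201, 17837820)

9801 910
192119201 17837820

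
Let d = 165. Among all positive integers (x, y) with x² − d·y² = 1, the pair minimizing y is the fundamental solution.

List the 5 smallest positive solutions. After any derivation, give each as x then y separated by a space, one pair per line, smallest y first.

1079 84
2328481 181272
5024860919 391184892
10843647534721 844176815664
23400586355066999 1821733177018020

√165 = [12; 1,5,2,5,1,24, …], period ℓ=6 (even) → k=5
i=0: a=12 ⇒ p=12, q=1
…
i=3: a=2 ⇒ p=167, q=13
i=4: a=5 ⇒ p=912, q=71
i=5: a=1 ⇒ p=1079, q=84
→ (1079, 84).  Check: 1079²=1164241, 165·84²=1164240, difference 1.
n=2: (1079,84)∘(1079,84) = (1079·1079+165·84·84, 1079·84+84·1079) = (2328481,181272)
n=3: (2328481,181272)∘(1079,84) = (1079·2328481+165·84·181272, 1079·181272+84·2328481) = (5024860919,391184892)
n=4: (5024860919,391184892)∘(1079,84) = (1079·5024860919+165·84·391184892, 1079·391184892+84·5024860919) = (10843647534721,844176815664)
n=5: (10843647534721,844176815664)∘(1079,84) = (1079·10843647534721+165·84·844176815664, 1079·844176815664+84·10843647534721) = (23400586355066999,1821733177018020)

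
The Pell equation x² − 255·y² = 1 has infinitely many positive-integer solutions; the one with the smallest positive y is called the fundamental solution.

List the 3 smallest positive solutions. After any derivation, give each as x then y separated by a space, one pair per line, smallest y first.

16 1
511 32
16336 1023

[15; 1,30] for √255; ℓ=2 ⇒ convergent index 1
i=0: a=15 ⇒ p=15, q=1
i=1: a=1 ⇒ p=16, q=1
(x₁, y₁) = (16, 1);  16² − 255·1² = 1 ✓
n=2: (16,1)∘(16,1) = (16·16+255·1·1, 16·1+1·16) = (511,32)
n=3: (511,32)∘(16,1) = (16·511+255·1·32, 16·32+1·511) = (16336,1023)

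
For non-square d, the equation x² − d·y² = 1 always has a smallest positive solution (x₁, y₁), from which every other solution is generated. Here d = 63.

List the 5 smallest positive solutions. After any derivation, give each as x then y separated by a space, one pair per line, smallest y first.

8 1
127 16
2024 255
32257 4064
514088 64769

√63 = [7; 1,14, …], period ℓ=2 (even) → k=1
a_0=7:  p_0=7·1+0=7,  q_0=7·0+1=1
a_1=1:  p_1=1·7+1=8,  q_1=1·1+0=1
→ (8, 1).  Check: 8²=64, 63·1²=63, difference 1.
k=2:  x_2 = 8·8+63·1·1 = 127,  y_2 = 8·1+1·8 = 16
k=3:  x_3 = 8·127+63·1·16 = 2024,  y_3 = 8·16+1·127 = 255
k=4:  x_4 = 8·2024+63·1·255 = 32257,  y_4 = 8·255+1·2024 = 4064
k=5:  x_5 = 8·32257+63·1·4064 = 514088,  y_5 = 8·4064+1·32257 = 64769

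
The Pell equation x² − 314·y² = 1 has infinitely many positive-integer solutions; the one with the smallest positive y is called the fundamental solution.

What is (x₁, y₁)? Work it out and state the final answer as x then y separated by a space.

392499 22150

d=314: √d = [17; 1,2,1,1,2,1,34] (ℓ=7, odd), read p_13/q_13
k=0  a_k=17  p_k/q_k = 17/1
…
k=4  a_k=1  p_k/q_k = 124/7
…
k=6  a_k=1  p_k/q_k = 443/25
…
k=9  a_k=2  p_k/q_k = 47029/2654
…
k=12  a_k=2  p_k/q_k = 282617/15949
k=13  a_k=1  p_k/q_k = 392499/22150
(x₁, y₁) = (392499, 22150);  392499² − 314·22150² = 1 ✓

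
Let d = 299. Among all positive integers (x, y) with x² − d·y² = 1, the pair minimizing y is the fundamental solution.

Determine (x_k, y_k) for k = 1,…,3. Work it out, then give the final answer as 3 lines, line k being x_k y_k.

d=299: √d = [17; 3,2,3,34] (ℓ=4, even), read p_3/q_3
k=0  a_k=17  p_k/q_k = 17/1
k=1  a_k=3  p_k/q_k = 52/3
k=2  a_k=2  p_k/q_k = 121/7
k=3  a_k=3  p_k/q_k = 415/24
(x₁, y₁) = (415, 24);  415² − 299·24² = 1 ✓
(x_2, y_2) = (415·415 + 299·24·24, 415·24 + 24·415) = (344449, 19920)
(x_3, y_3) = (415·344449 + 299·24·19920, 415·19920 + 24·344449) = (285892255, 16533576)

415 24
344449 19920
285892255 16533576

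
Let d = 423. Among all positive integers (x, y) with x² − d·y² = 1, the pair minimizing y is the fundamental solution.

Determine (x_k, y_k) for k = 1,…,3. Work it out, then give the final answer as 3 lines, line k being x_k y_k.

4607 224
42448897 2063936
391124132351 19017106080

[20; 1,1,3,4,3,1,1,40] for √423; ℓ=8 ⇒ convergent index 7
step 0: (20, 1)  from 20·(1,0) + (0,1)
step 1: (21, 1)  from 1·(20,1) + (1,0)
step 2: (41, 2)  from 1·(21,1) + (20,1)
step 3: (144, 7)  from 3·(41,2) + (21,1)
step 4: (617, 30)  from 4·(144,7) + (41,2)
step 5: (1995, 97)  from 3·(617,30) + (144,7)
step 6: (2612, 127)  from 1·(1995,97) + (617,30)
step 7: (4607, 224)  from 1·(2612,127) + (1995,97)
→ (4607, 224).  Check: 4607²=21224449, 423·224²=21224448, difference 1.
k=2:  x_2 = 4607·4607+423·224·224 = 42448897,  y_2 = 4607·224+224·4607 = 2063936
k=3:  x_3 = 4607·42448897+423·224·2063936 = 391124132351,  y_3 = 4607·2063936+224·42448897 = 19017106080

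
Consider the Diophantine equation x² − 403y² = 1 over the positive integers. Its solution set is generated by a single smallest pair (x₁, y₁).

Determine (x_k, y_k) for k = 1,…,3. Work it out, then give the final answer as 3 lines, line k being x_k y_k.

669878 33369
897473069767 44706317964
1202394930058086974 59895557730143415

√403 → a₀=20, period (13,2,1,3,1,3,1,2,13,40); ℓ=10 even so k=9
k=0  a_k=20  p_k/q_k = 20/1
…
k=2  a_k=2  p_k/q_k = 542/27
k=3  a_k=1  p_k/q_k = 803/40
…
k=7  a_k=1  p_k/q_k = 17967/895
k=8  a_k=2  p_k/q_k = 50147/2498
k=9  a_k=13  p_k/q_k = 669878/33369
fundamental: x₁=669878, y₁=33369  (since 448736534884 − 403·1113490161 = 1)
(669878+33369√403)^2 = 897473069767 + 44706317964√403
(669878+33369√403)^3 = 1202394930058086974 + 59895557730143415√403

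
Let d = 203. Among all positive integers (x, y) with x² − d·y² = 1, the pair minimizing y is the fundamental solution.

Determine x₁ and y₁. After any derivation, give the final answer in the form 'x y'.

√203 = [14; 4,28, …], period ℓ=2 (even) → k=1
step 0: (14, 1)  from 14·(1,0) + (0,1)
step 1: (57, 4)  from 4·(14,1) + (1,0)
→ (57, 4).  Check: 57²=3249, 203·4²=3248, difference 1.

57 4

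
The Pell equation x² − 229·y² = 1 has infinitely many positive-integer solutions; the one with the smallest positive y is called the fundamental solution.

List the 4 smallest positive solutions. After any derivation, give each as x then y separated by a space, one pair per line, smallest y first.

5848201 386460
68402909872801 4520191516920
800067931842043513801 52869977098885735380
9357916158133073035999171201 618388505879356792878585840

[15; 7,1,1,7,30] for √229; ℓ=5 ⇒ convergent index 9
i=0: a=15 ⇒ p=15, q=1
i=1: a=7 ⇒ p=106, q=7
i=2: a=1 ⇒ p=121, q=8
i=3: a=1 ⇒ p=227, q=15
i=4: a=7 ⇒ p=1710, q=113
…
i=6: a=7 ⇒ p=362399, q=23948
i=7: a=1 ⇒ p=413926, q=27353
i=8: a=1 ⇒ p=776325, q=51301
i=9: a=7 ⇒ p=5848201, q=386460
fundamental: x₁=5848201, y₁=386460  (since 34201454936401 − 229·149351331600 = 1)
(x_2, y_2) = (5848201·5848201 + 229·386460·386460, 5848201·386460 + 386460·5848201) = (68402909872801, 4520191516920)
(x_3, y_3) = (5848201·68402909872801 + 229·386460·4520191516920, 5848201·4520191516920 + 386460·68402909872801) = (800067931842043513801, 52869977098885735380)
(x_4, y_4) = (5848201·800067931842043513801 + 229·386460·52869977098885735380, 5848201·52869977098885735380 + 386460·800067931842043513801) = (9357916158133073035999171201, 618388505879356792878585840)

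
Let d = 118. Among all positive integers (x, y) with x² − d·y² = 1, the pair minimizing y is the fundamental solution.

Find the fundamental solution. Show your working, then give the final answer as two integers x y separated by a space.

306917 28254

[10; 1,6,3,2,10,2,3,6,1,20] for √118; ℓ=10 ⇒ convergent index 9
k=0  a_k=10  p_k/q_k = 10/1
k=1  a_k=1  p_k/q_k = 11/1
…
k=3  a_k=3  p_k/q_k = 239/22
k=4  a_k=2  p_k/q_k = 554/51
k=5  a_k=10  p_k/q_k = 5779/532
k=6  a_k=2  p_k/q_k = 12112/1115
…
k=8  a_k=6  p_k/q_k = 264802/24377
k=9  a_k=1  p_k/q_k = 306917/28254
→ (306917, 28254).  Check: 306917²=94198044889, 118·28254²=94198044888, difference 1.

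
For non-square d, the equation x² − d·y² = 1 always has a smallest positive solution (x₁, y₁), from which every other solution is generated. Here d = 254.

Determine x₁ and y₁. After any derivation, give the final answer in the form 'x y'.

√254 → a₀=15, period (1,14,1,30); ℓ=4 even so k=3
i=0: a=15 ⇒ p=15, q=1
…
i=2: a=14 ⇒ p=239, q=15
i=3: a=1 ⇒ p=255, q=16
→ (255, 16).  Check: 255²=65025, 254·16²=65024, difference 1.

255 16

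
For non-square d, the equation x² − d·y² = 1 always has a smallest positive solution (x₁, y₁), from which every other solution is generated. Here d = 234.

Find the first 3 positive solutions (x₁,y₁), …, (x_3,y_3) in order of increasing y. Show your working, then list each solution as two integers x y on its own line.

√234 = [15; 3,2,1,2,1,2,3,30, …], period ℓ=8 (even) → k=7
step 0: (15, 1)  from 15·(1,0) + (0,1)
step 1: (46, 3)  from 3·(15,1) + (1,0)
…
step 6: (1545, 101)  from 2·(566,37) + (413,27)
step 7: (5201, 340)  from 3·(1545,101) + (566,37)
→ (5201, 340).  Check: 5201²=27050401, 234·340²=27050400, difference 1.
(x_2, y_2) = (5201·5201 + 234·340·340, 5201·340 + 340·5201) = (54100801, 3536680)
(x_3, y_3) = (5201·54100801 + 234·340·3536680, 5201·3536680 + 340·54100801) = (562756526801, 36788545020)

5201 340
54100801 3536680
562756526801 36788545020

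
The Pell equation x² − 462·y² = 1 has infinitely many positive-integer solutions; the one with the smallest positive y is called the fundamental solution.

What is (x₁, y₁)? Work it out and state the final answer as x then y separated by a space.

[21; 2,42] for √462; ℓ=2 ⇒ convergent index 1
k=0  a_k=21  p_k/q_k = 21/1
k=1  a_k=2  p_k/q_k = 43/2
fundamental: x₁=43, y₁=2  (since 1849 − 462·4 = 1)

43 2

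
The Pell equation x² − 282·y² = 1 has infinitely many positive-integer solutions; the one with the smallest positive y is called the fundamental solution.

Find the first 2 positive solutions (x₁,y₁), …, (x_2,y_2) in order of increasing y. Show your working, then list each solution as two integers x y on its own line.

2351 140
11054401 658280

d=282: √d = [16; 1,3,1,4,1,3,1,32] (ℓ=8, even), read p_7/q_7
k=0  a_k=16  p_k/q_k = 16/1
k=1  a_k=1  p_k/q_k = 17/1
k=2  a_k=3  p_k/q_k = 67/4
…
k=6  a_k=3  p_k/q_k = 1864/111
k=7  a_k=1  p_k/q_k = 2351/140
(x₁, y₁) = (2351, 140);  2351² − 282·140² = 1 ✓
(x_2, y_2) = (2351·2351 + 282·140·140, 2351·140 + 140·2351) = (11054401, 658280)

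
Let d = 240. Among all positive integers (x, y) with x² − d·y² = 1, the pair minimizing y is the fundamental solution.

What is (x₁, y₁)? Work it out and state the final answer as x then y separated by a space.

31 2

[15; 2,30] for √240; ℓ=2 ⇒ convergent index 1
a_0=15:  p_0=15·1+0=15,  q_0=15·0+1=1
a_1=2:  p_1=2·15+1=31,  q_1=2·1+0=2
(x₁, y₁) = (31, 2);  31² − 240·2² = 1 ✓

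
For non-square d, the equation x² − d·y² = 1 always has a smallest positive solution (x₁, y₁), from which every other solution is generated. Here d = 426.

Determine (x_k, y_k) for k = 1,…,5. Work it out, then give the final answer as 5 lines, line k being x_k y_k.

88751 4300
15753480001 763258600
2796274207048751 135479928012900
496344264283813920001 24047958181382517200
88102099596109264220968751 4268560672976279640021500

√426 = [20; 1,1,1,3,2,6,2,3,1,1,1,40, …], period ℓ=12 (even) → k=11
i=0: a=20 ⇒ p=20, q=1
…
i=2: a=1 ⇒ p=41, q=2
i=3: a=1 ⇒ p=62, q=3
i=4: a=3 ⇒ p=227, q=11
…
i=7: a=2 ⇒ p=7162, q=347
i=8: a=3 ⇒ p=24809, q=1202
i=9: a=1 ⇒ p=31971, q=1549
i=10: a=1 ⇒ p=56780, q=2751
i=11: a=1 ⇒ p=88751, q=4300
fundamental: x₁=88751, y₁=4300  (since 7876740001 − 426·18490000 = 1)
(88751+4300√426)^2 = 15753480001 + 763258600√426
(88751+4300√426)^3 = 2796274207048751 + 135479928012900√426
(88751+4300√426)^4 = 496344264283813920001 + 24047958181382517200√426
(88751+4300√426)^5 = 88102099596109264220968751 + 4268560672976279640021500√426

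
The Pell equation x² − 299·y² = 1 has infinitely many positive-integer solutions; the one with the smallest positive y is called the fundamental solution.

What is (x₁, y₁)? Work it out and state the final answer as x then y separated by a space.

415 24

√299 → a₀=17, period (3,2,3,34); ℓ=4 even so k=3
step 0: (17, 1)  from 17·(1,0) + (0,1)
step 1: (52, 3)  from 3·(17,1) + (1,0)
step 2: (121, 7)  from 2·(52,3) + (17,1)
step 3: (415, 24)  from 3·(121,7) + (52,3)
fundamental: x₁=415, y₁=24  (since 172225 − 299·576 = 1)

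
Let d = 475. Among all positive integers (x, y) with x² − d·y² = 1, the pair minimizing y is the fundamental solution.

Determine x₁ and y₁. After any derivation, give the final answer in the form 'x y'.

d=475: √d = [21; 1,3,1,6,2,6,1,3,1,42] (ℓ=10, even), read p_9/q_9
i=0: a=21 ⇒ p=21, q=1
i=1: a=1 ⇒ p=22, q=1
…
i=3: a=1 ⇒ p=109, q=5
i=4: a=6 ⇒ p=741, q=34
…
i=6: a=6 ⇒ p=10287, q=472
…
i=8: a=3 ⇒ p=45921, q=2107
i=9: a=1 ⇒ p=57799, q=2652
(x₁, y₁) = (57799, 2652);  57799² − 475·2652² = 1 ✓

57799 2652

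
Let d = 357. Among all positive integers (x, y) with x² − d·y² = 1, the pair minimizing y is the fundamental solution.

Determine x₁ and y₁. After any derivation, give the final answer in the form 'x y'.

√357 → a₀=18, period (1,8,2,8,1,36); ℓ=6 even so k=5
k=0  a_k=18  p_k/q_k = 18/1
…
k=2  a_k=8  p_k/q_k = 170/9
…
k=4  a_k=8  p_k/q_k = 3042/161
k=5  a_k=1  p_k/q_k = 3401/180
→ (3401, 180).  Check: 3401²=11566801, 357·180²=11566800, difference 1.

3401 180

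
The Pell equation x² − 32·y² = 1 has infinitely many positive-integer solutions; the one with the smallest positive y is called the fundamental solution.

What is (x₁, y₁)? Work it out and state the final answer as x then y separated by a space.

[5; 1,1,1,10] for √32; ℓ=4 ⇒ convergent index 3
k=0  a_k=5  p_k/q_k = 5/1
k=1  a_k=1  p_k/q_k = 6/1
k=2  a_k=1  p_k/q_k = 11/2
k=3  a_k=1  p_k/q_k = 17/3
→ (17, 3).  Check: 17²=289, 32·3²=288, difference 1.

17 3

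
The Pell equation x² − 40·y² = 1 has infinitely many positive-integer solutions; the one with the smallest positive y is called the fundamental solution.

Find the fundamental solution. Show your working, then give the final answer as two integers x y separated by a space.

19 3

[6; 3,12] for √40; ℓ=2 ⇒ convergent index 1
a_0=6:  p_0=6·1+0=6,  q_0=6·0+1=1
a_1=3:  p_1=3·6+1=19,  q_1=3·1+0=3
fundamental: x₁=19, y₁=3  (since 361 − 40·9 = 1)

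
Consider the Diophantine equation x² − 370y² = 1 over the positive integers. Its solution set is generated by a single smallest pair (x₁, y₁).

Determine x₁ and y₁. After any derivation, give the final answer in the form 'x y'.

√370 → a₀=19, period (4,4,38); ℓ=3 odd so k=5
step 0: (19, 1)  from 19·(1,0) + (0,1)
step 1: (77, 4)  from 4·(19,1) + (1,0)
…
step 4: (50339, 2617)  from 4·(12503,650) + (327,17)
step 5: (213859, 11118)  from 4·(50339,2617) + (12503,650)
→ (213859, 11118).  Check: 213859²=45735671881, 370·11118²=45735671880, difference 1.

213859 11118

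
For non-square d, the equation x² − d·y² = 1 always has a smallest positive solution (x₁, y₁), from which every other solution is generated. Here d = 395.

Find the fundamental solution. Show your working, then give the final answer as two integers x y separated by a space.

√395 → a₀=19, period (1,6,1,38); ℓ=4 even so k=3
a_0=19:  p_0=19·1+0=19,  q_0=19·0+1=1
a_1=1:  p_1=1·19+1=20,  q_1=1·1+0=1
a_2=6:  p_2=6·20+19=139,  q_2=6·1+1=7
a_3=1:  p_3=1·139+20=159,  q_3=1·7+1=8
(x₁, y₁) = (159, 8);  159² − 395·8² = 1 ✓

159 8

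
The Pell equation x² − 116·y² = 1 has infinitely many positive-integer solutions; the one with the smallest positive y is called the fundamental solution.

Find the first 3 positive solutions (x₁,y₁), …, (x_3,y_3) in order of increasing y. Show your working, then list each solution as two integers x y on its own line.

9801 910
192119201 17837820
3765920568201 349656946730

d=116: √d = [10; 1,3,2,1,4,1,2,3,1,20] (ℓ=10, even), read p_9/q_9
i=0: a=10 ⇒ p=10, q=1
…
i=2: a=3 ⇒ p=43, q=4
i=3: a=2 ⇒ p=97, q=9
i=4: a=1 ⇒ p=140, q=13
i=5: a=4 ⇒ p=657, q=61
i=6: a=1 ⇒ p=797, q=74
i=7: a=2 ⇒ p=2251, q=209
i=8: a=3 ⇒ p=7550, q=701
i=9: a=1 ⇒ p=9801, q=910
→ (9801, 910).  Check: 9801²=96059601, 116·910²=96059600, difference 1.
(9801+910√116)^2 = 192119201 + 17837820√116
(9801+910√116)^3 = 3765920568201 + 349656946730√116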